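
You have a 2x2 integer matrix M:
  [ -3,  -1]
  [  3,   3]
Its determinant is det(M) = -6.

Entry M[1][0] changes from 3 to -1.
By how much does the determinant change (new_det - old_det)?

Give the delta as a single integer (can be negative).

Answer: -4

Derivation:
Cofactor C_10 = 1
Entry delta = -1 - 3 = -4
Det delta = entry_delta * cofactor = -4 * 1 = -4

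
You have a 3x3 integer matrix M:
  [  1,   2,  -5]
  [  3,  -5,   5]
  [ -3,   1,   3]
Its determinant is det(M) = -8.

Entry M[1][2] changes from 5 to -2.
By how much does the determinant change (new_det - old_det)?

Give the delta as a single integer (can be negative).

Cofactor C_12 = -7
Entry delta = -2 - 5 = -7
Det delta = entry_delta * cofactor = -7 * -7 = 49

Answer: 49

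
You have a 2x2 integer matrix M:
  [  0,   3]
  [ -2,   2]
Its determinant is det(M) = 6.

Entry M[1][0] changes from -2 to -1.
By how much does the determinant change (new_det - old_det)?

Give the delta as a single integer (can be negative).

Answer: -3

Derivation:
Cofactor C_10 = -3
Entry delta = -1 - -2 = 1
Det delta = entry_delta * cofactor = 1 * -3 = -3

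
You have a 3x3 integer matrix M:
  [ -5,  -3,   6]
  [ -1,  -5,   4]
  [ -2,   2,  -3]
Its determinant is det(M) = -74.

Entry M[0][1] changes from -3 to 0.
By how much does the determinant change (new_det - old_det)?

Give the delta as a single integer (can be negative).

Answer: -33

Derivation:
Cofactor C_01 = -11
Entry delta = 0 - -3 = 3
Det delta = entry_delta * cofactor = 3 * -11 = -33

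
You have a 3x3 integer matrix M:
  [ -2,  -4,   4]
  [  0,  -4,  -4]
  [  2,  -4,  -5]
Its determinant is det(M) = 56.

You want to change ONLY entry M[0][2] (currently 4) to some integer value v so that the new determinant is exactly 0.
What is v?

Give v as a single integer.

det is linear in entry M[0][2]: det = old_det + (v - 4) * C_02
Cofactor C_02 = 8
Want det = 0: 56 + (v - 4) * 8 = 0
  (v - 4) = -56 / 8 = -7
  v = 4 + (-7) = -3

Answer: -3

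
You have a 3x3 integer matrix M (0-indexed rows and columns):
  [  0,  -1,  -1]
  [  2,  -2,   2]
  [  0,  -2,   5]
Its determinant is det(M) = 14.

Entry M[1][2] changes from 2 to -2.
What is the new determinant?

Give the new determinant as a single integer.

det is linear in row 1: changing M[1][2] by delta changes det by delta * cofactor(1,2).
Cofactor C_12 = (-1)^(1+2) * minor(1,2) = 0
Entry delta = -2 - 2 = -4
Det delta = -4 * 0 = 0
New det = 14 + 0 = 14

Answer: 14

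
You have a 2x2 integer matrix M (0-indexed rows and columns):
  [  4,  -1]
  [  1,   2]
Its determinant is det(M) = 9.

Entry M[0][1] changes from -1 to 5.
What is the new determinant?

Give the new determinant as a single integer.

Answer: 3

Derivation:
det is linear in row 0: changing M[0][1] by delta changes det by delta * cofactor(0,1).
Cofactor C_01 = (-1)^(0+1) * minor(0,1) = -1
Entry delta = 5 - -1 = 6
Det delta = 6 * -1 = -6
New det = 9 + -6 = 3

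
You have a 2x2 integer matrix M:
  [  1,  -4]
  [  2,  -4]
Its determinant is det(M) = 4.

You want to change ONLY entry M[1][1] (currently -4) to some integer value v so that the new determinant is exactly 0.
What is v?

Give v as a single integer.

Answer: -8

Derivation:
det is linear in entry M[1][1]: det = old_det + (v - -4) * C_11
Cofactor C_11 = 1
Want det = 0: 4 + (v - -4) * 1 = 0
  (v - -4) = -4 / 1 = -4
  v = -4 + (-4) = -8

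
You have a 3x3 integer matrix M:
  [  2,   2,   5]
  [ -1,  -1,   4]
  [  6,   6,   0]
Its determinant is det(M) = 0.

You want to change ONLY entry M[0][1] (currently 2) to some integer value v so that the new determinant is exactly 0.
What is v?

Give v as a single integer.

det is linear in entry M[0][1]: det = old_det + (v - 2) * C_01
Cofactor C_01 = 24
Want det = 0: 0 + (v - 2) * 24 = 0
  (v - 2) = 0 / 24 = 0
  v = 2 + (0) = 2

Answer: 2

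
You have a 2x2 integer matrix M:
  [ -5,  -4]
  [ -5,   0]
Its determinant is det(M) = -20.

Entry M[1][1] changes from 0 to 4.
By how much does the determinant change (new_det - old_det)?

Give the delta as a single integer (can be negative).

Cofactor C_11 = -5
Entry delta = 4 - 0 = 4
Det delta = entry_delta * cofactor = 4 * -5 = -20

Answer: -20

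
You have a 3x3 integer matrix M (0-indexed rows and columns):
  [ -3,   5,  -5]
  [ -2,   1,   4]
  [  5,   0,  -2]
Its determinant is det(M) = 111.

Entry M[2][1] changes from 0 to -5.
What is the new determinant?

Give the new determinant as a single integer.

det is linear in row 2: changing M[2][1] by delta changes det by delta * cofactor(2,1).
Cofactor C_21 = (-1)^(2+1) * minor(2,1) = 22
Entry delta = -5 - 0 = -5
Det delta = -5 * 22 = -110
New det = 111 + -110 = 1

Answer: 1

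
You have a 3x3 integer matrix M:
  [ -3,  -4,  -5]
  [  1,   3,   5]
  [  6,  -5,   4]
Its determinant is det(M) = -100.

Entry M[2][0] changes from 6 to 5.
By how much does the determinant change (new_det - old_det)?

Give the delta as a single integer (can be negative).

Answer: 5

Derivation:
Cofactor C_20 = -5
Entry delta = 5 - 6 = -1
Det delta = entry_delta * cofactor = -1 * -5 = 5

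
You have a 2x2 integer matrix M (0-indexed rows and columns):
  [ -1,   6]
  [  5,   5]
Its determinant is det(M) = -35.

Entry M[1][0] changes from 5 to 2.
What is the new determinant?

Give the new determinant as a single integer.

Answer: -17

Derivation:
det is linear in row 1: changing M[1][0] by delta changes det by delta * cofactor(1,0).
Cofactor C_10 = (-1)^(1+0) * minor(1,0) = -6
Entry delta = 2 - 5 = -3
Det delta = -3 * -6 = 18
New det = -35 + 18 = -17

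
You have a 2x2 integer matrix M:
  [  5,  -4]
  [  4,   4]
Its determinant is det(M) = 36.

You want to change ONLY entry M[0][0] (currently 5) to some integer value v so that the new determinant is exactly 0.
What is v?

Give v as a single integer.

det is linear in entry M[0][0]: det = old_det + (v - 5) * C_00
Cofactor C_00 = 4
Want det = 0: 36 + (v - 5) * 4 = 0
  (v - 5) = -36 / 4 = -9
  v = 5 + (-9) = -4

Answer: -4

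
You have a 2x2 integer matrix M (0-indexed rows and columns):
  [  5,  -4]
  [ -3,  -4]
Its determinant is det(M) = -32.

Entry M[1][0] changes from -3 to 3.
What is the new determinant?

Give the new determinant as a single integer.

det is linear in row 1: changing M[1][0] by delta changes det by delta * cofactor(1,0).
Cofactor C_10 = (-1)^(1+0) * minor(1,0) = 4
Entry delta = 3 - -3 = 6
Det delta = 6 * 4 = 24
New det = -32 + 24 = -8

Answer: -8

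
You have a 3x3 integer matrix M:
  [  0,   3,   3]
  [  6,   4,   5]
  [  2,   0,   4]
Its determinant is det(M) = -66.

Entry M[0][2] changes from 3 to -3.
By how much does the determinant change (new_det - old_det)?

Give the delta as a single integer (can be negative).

Cofactor C_02 = -8
Entry delta = -3 - 3 = -6
Det delta = entry_delta * cofactor = -6 * -8 = 48

Answer: 48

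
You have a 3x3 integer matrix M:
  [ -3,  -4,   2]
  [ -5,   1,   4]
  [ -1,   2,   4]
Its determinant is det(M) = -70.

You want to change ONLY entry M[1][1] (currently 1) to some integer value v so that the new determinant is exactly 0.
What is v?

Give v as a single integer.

Answer: -6

Derivation:
det is linear in entry M[1][1]: det = old_det + (v - 1) * C_11
Cofactor C_11 = -10
Want det = 0: -70 + (v - 1) * -10 = 0
  (v - 1) = 70 / -10 = -7
  v = 1 + (-7) = -6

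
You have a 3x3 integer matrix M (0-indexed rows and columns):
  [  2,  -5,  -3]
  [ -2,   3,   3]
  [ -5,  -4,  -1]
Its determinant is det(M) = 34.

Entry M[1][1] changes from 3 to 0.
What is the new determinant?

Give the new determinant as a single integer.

Answer: 85

Derivation:
det is linear in row 1: changing M[1][1] by delta changes det by delta * cofactor(1,1).
Cofactor C_11 = (-1)^(1+1) * minor(1,1) = -17
Entry delta = 0 - 3 = -3
Det delta = -3 * -17 = 51
New det = 34 + 51 = 85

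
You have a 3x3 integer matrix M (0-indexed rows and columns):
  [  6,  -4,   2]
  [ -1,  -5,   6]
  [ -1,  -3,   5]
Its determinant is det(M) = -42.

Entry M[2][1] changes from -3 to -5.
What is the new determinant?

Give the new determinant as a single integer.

Answer: 34

Derivation:
det is linear in row 2: changing M[2][1] by delta changes det by delta * cofactor(2,1).
Cofactor C_21 = (-1)^(2+1) * minor(2,1) = -38
Entry delta = -5 - -3 = -2
Det delta = -2 * -38 = 76
New det = -42 + 76 = 34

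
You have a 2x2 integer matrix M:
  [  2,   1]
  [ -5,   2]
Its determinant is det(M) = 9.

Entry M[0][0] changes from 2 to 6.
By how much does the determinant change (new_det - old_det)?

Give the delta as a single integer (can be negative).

Answer: 8

Derivation:
Cofactor C_00 = 2
Entry delta = 6 - 2 = 4
Det delta = entry_delta * cofactor = 4 * 2 = 8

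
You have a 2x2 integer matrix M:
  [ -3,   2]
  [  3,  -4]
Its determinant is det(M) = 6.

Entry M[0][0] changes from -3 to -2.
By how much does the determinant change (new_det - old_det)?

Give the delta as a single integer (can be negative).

Answer: -4

Derivation:
Cofactor C_00 = -4
Entry delta = -2 - -3 = 1
Det delta = entry_delta * cofactor = 1 * -4 = -4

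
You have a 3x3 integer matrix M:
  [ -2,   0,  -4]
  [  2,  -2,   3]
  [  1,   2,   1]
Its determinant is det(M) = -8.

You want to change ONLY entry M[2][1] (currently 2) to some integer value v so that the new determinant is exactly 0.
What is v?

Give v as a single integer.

Answer: -2

Derivation:
det is linear in entry M[2][1]: det = old_det + (v - 2) * C_21
Cofactor C_21 = -2
Want det = 0: -8 + (v - 2) * -2 = 0
  (v - 2) = 8 / -2 = -4
  v = 2 + (-4) = -2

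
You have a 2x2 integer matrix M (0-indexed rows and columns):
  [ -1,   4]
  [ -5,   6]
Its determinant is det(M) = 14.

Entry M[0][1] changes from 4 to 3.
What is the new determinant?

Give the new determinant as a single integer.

det is linear in row 0: changing M[0][1] by delta changes det by delta * cofactor(0,1).
Cofactor C_01 = (-1)^(0+1) * minor(0,1) = 5
Entry delta = 3 - 4 = -1
Det delta = -1 * 5 = -5
New det = 14 + -5 = 9

Answer: 9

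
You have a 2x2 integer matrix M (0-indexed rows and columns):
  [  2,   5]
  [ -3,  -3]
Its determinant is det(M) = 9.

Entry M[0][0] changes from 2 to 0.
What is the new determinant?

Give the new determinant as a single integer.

Answer: 15

Derivation:
det is linear in row 0: changing M[0][0] by delta changes det by delta * cofactor(0,0).
Cofactor C_00 = (-1)^(0+0) * minor(0,0) = -3
Entry delta = 0 - 2 = -2
Det delta = -2 * -3 = 6
New det = 9 + 6 = 15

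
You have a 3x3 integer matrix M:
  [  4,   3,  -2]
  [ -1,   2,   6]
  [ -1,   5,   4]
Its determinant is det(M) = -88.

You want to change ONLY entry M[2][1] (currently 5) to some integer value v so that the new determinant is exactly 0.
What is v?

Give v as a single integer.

Answer: 1

Derivation:
det is linear in entry M[2][1]: det = old_det + (v - 5) * C_21
Cofactor C_21 = -22
Want det = 0: -88 + (v - 5) * -22 = 0
  (v - 5) = 88 / -22 = -4
  v = 5 + (-4) = 1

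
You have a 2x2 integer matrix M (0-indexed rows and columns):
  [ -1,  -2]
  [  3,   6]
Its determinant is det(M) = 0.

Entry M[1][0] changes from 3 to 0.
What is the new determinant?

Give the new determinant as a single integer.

det is linear in row 1: changing M[1][0] by delta changes det by delta * cofactor(1,0).
Cofactor C_10 = (-1)^(1+0) * minor(1,0) = 2
Entry delta = 0 - 3 = -3
Det delta = -3 * 2 = -6
New det = 0 + -6 = -6

Answer: -6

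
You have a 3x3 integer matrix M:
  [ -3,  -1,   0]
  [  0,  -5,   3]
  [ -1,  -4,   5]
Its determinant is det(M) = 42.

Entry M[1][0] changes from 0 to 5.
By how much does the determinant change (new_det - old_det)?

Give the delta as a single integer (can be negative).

Answer: 25

Derivation:
Cofactor C_10 = 5
Entry delta = 5 - 0 = 5
Det delta = entry_delta * cofactor = 5 * 5 = 25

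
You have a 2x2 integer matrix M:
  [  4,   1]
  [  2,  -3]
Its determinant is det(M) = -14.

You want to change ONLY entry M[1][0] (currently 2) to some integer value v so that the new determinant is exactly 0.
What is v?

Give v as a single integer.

det is linear in entry M[1][0]: det = old_det + (v - 2) * C_10
Cofactor C_10 = -1
Want det = 0: -14 + (v - 2) * -1 = 0
  (v - 2) = 14 / -1 = -14
  v = 2 + (-14) = -12

Answer: -12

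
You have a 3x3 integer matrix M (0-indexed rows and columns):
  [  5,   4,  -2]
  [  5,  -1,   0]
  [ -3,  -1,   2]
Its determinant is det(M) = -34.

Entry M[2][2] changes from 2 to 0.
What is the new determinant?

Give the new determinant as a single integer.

Answer: 16

Derivation:
det is linear in row 2: changing M[2][2] by delta changes det by delta * cofactor(2,2).
Cofactor C_22 = (-1)^(2+2) * minor(2,2) = -25
Entry delta = 0 - 2 = -2
Det delta = -2 * -25 = 50
New det = -34 + 50 = 16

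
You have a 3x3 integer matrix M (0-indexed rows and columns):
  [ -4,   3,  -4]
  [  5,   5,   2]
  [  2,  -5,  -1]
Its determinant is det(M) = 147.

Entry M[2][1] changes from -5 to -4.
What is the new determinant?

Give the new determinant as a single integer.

det is linear in row 2: changing M[2][1] by delta changes det by delta * cofactor(2,1).
Cofactor C_21 = (-1)^(2+1) * minor(2,1) = -12
Entry delta = -4 - -5 = 1
Det delta = 1 * -12 = -12
New det = 147 + -12 = 135

Answer: 135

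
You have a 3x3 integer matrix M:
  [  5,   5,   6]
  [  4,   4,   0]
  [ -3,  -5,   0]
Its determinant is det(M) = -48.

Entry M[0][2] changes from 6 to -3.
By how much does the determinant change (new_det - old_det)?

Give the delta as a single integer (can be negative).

Cofactor C_02 = -8
Entry delta = -3 - 6 = -9
Det delta = entry_delta * cofactor = -9 * -8 = 72

Answer: 72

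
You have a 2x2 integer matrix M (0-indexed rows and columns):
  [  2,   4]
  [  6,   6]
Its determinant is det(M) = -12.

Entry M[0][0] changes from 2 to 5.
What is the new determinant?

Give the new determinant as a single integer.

det is linear in row 0: changing M[0][0] by delta changes det by delta * cofactor(0,0).
Cofactor C_00 = (-1)^(0+0) * minor(0,0) = 6
Entry delta = 5 - 2 = 3
Det delta = 3 * 6 = 18
New det = -12 + 18 = 6

Answer: 6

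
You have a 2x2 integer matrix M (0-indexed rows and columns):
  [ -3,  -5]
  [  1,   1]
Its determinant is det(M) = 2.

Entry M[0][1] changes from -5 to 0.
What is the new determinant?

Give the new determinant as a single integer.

Answer: -3

Derivation:
det is linear in row 0: changing M[0][1] by delta changes det by delta * cofactor(0,1).
Cofactor C_01 = (-1)^(0+1) * minor(0,1) = -1
Entry delta = 0 - -5 = 5
Det delta = 5 * -1 = -5
New det = 2 + -5 = -3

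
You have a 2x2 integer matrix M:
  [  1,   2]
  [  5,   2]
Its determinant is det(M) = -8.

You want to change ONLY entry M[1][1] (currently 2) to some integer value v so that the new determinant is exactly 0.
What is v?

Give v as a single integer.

det is linear in entry M[1][1]: det = old_det + (v - 2) * C_11
Cofactor C_11 = 1
Want det = 0: -8 + (v - 2) * 1 = 0
  (v - 2) = 8 / 1 = 8
  v = 2 + (8) = 10

Answer: 10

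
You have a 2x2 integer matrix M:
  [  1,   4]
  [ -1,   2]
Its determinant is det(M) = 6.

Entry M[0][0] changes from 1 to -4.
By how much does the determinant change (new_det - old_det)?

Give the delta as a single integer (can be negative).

Answer: -10

Derivation:
Cofactor C_00 = 2
Entry delta = -4 - 1 = -5
Det delta = entry_delta * cofactor = -5 * 2 = -10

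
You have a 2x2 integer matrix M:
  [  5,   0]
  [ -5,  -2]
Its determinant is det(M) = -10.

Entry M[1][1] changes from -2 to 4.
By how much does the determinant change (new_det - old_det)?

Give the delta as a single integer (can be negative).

Answer: 30

Derivation:
Cofactor C_11 = 5
Entry delta = 4 - -2 = 6
Det delta = entry_delta * cofactor = 6 * 5 = 30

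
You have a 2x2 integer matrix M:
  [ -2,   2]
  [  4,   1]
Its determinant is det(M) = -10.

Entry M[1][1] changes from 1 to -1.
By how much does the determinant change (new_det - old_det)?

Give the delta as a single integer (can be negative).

Cofactor C_11 = -2
Entry delta = -1 - 1 = -2
Det delta = entry_delta * cofactor = -2 * -2 = 4

Answer: 4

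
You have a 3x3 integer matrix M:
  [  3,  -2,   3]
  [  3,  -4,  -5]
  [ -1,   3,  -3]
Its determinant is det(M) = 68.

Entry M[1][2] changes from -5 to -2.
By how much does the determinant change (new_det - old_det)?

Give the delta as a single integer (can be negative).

Answer: -21

Derivation:
Cofactor C_12 = -7
Entry delta = -2 - -5 = 3
Det delta = entry_delta * cofactor = 3 * -7 = -21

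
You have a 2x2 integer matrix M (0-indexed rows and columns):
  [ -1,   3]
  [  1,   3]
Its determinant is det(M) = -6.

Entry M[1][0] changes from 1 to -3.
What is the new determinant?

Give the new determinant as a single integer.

Answer: 6

Derivation:
det is linear in row 1: changing M[1][0] by delta changes det by delta * cofactor(1,0).
Cofactor C_10 = (-1)^(1+0) * minor(1,0) = -3
Entry delta = -3 - 1 = -4
Det delta = -4 * -3 = 12
New det = -6 + 12 = 6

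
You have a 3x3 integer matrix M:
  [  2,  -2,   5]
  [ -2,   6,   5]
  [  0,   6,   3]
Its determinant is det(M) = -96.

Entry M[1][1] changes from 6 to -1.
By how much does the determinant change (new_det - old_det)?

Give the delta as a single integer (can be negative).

Answer: -42

Derivation:
Cofactor C_11 = 6
Entry delta = -1 - 6 = -7
Det delta = entry_delta * cofactor = -7 * 6 = -42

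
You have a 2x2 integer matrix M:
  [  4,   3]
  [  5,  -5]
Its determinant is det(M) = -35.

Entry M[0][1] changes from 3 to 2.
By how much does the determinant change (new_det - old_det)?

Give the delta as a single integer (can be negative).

Cofactor C_01 = -5
Entry delta = 2 - 3 = -1
Det delta = entry_delta * cofactor = -1 * -5 = 5

Answer: 5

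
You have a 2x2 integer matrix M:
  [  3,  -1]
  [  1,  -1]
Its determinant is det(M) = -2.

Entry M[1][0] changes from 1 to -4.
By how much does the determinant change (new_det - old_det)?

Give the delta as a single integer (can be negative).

Answer: -5

Derivation:
Cofactor C_10 = 1
Entry delta = -4 - 1 = -5
Det delta = entry_delta * cofactor = -5 * 1 = -5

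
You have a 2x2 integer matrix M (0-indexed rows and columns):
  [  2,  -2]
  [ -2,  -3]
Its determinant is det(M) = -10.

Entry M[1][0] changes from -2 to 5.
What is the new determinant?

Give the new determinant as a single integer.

Answer: 4

Derivation:
det is linear in row 1: changing M[1][0] by delta changes det by delta * cofactor(1,0).
Cofactor C_10 = (-1)^(1+0) * minor(1,0) = 2
Entry delta = 5 - -2 = 7
Det delta = 7 * 2 = 14
New det = -10 + 14 = 4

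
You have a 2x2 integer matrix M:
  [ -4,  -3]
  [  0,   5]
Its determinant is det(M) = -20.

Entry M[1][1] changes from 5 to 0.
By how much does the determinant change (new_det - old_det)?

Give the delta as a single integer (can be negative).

Answer: 20

Derivation:
Cofactor C_11 = -4
Entry delta = 0 - 5 = -5
Det delta = entry_delta * cofactor = -5 * -4 = 20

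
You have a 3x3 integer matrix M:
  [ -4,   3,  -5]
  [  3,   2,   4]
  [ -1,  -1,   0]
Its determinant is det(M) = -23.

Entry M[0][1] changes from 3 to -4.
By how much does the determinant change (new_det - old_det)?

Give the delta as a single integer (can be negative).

Answer: 28

Derivation:
Cofactor C_01 = -4
Entry delta = -4 - 3 = -7
Det delta = entry_delta * cofactor = -7 * -4 = 28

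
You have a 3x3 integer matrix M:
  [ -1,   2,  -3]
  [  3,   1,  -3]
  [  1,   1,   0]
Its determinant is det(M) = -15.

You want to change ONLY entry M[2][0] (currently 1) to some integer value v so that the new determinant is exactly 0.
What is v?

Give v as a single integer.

Answer: -4

Derivation:
det is linear in entry M[2][0]: det = old_det + (v - 1) * C_20
Cofactor C_20 = -3
Want det = 0: -15 + (v - 1) * -3 = 0
  (v - 1) = 15 / -3 = -5
  v = 1 + (-5) = -4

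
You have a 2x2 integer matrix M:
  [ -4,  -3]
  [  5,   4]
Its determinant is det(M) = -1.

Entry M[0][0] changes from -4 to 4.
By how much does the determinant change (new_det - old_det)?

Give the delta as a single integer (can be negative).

Cofactor C_00 = 4
Entry delta = 4 - -4 = 8
Det delta = entry_delta * cofactor = 8 * 4 = 32

Answer: 32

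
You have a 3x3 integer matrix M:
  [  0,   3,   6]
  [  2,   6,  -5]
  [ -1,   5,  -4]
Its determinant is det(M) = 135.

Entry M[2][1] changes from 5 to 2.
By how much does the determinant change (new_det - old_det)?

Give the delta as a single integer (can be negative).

Cofactor C_21 = 12
Entry delta = 2 - 5 = -3
Det delta = entry_delta * cofactor = -3 * 12 = -36

Answer: -36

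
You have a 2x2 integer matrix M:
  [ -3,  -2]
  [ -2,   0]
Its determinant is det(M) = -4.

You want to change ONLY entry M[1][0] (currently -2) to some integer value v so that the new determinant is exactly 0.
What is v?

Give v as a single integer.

Answer: 0

Derivation:
det is linear in entry M[1][0]: det = old_det + (v - -2) * C_10
Cofactor C_10 = 2
Want det = 0: -4 + (v - -2) * 2 = 0
  (v - -2) = 4 / 2 = 2
  v = -2 + (2) = 0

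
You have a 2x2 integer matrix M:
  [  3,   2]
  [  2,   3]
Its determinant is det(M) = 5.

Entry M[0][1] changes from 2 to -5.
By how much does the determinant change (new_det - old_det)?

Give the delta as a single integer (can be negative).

Cofactor C_01 = -2
Entry delta = -5 - 2 = -7
Det delta = entry_delta * cofactor = -7 * -2 = 14

Answer: 14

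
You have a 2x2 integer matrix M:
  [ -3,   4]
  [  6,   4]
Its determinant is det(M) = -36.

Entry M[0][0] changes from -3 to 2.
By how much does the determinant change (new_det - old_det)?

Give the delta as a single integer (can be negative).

Answer: 20

Derivation:
Cofactor C_00 = 4
Entry delta = 2 - -3 = 5
Det delta = entry_delta * cofactor = 5 * 4 = 20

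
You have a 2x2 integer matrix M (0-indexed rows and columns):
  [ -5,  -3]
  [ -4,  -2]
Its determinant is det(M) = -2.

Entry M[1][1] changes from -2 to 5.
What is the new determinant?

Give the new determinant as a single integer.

det is linear in row 1: changing M[1][1] by delta changes det by delta * cofactor(1,1).
Cofactor C_11 = (-1)^(1+1) * minor(1,1) = -5
Entry delta = 5 - -2 = 7
Det delta = 7 * -5 = -35
New det = -2 + -35 = -37

Answer: -37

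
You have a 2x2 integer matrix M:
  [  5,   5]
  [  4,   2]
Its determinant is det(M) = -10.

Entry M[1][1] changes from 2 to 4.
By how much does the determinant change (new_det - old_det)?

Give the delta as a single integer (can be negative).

Cofactor C_11 = 5
Entry delta = 4 - 2 = 2
Det delta = entry_delta * cofactor = 2 * 5 = 10

Answer: 10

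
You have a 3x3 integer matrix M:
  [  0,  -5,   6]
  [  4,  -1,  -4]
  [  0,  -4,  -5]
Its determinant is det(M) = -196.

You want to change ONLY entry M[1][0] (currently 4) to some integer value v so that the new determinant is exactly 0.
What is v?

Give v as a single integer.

det is linear in entry M[1][0]: det = old_det + (v - 4) * C_10
Cofactor C_10 = -49
Want det = 0: -196 + (v - 4) * -49 = 0
  (v - 4) = 196 / -49 = -4
  v = 4 + (-4) = 0

Answer: 0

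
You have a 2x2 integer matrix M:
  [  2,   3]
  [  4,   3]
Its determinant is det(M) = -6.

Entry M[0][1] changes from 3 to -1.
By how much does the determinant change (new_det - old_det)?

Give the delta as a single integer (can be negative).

Cofactor C_01 = -4
Entry delta = -1 - 3 = -4
Det delta = entry_delta * cofactor = -4 * -4 = 16

Answer: 16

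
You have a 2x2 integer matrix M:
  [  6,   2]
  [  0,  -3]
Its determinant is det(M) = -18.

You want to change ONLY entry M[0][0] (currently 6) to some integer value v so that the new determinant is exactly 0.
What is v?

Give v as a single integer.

Answer: 0

Derivation:
det is linear in entry M[0][0]: det = old_det + (v - 6) * C_00
Cofactor C_00 = -3
Want det = 0: -18 + (v - 6) * -3 = 0
  (v - 6) = 18 / -3 = -6
  v = 6 + (-6) = 0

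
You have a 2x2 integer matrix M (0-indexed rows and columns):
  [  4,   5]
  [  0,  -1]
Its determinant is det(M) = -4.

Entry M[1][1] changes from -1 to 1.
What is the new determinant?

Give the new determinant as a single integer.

Answer: 4

Derivation:
det is linear in row 1: changing M[1][1] by delta changes det by delta * cofactor(1,1).
Cofactor C_11 = (-1)^(1+1) * minor(1,1) = 4
Entry delta = 1 - -1 = 2
Det delta = 2 * 4 = 8
New det = -4 + 8 = 4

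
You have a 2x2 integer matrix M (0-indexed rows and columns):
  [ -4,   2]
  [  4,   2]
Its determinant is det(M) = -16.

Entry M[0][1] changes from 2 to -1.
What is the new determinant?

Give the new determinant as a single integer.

Answer: -4

Derivation:
det is linear in row 0: changing M[0][1] by delta changes det by delta * cofactor(0,1).
Cofactor C_01 = (-1)^(0+1) * minor(0,1) = -4
Entry delta = -1 - 2 = -3
Det delta = -3 * -4 = 12
New det = -16 + 12 = -4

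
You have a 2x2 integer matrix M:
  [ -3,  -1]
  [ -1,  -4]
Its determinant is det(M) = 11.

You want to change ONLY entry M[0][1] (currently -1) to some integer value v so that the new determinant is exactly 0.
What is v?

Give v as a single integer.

Answer: -12

Derivation:
det is linear in entry M[0][1]: det = old_det + (v - -1) * C_01
Cofactor C_01 = 1
Want det = 0: 11 + (v - -1) * 1 = 0
  (v - -1) = -11 / 1 = -11
  v = -1 + (-11) = -12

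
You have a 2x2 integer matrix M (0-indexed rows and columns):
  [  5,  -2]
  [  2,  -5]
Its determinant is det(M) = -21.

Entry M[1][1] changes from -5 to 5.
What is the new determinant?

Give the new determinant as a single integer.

Answer: 29

Derivation:
det is linear in row 1: changing M[1][1] by delta changes det by delta * cofactor(1,1).
Cofactor C_11 = (-1)^(1+1) * minor(1,1) = 5
Entry delta = 5 - -5 = 10
Det delta = 10 * 5 = 50
New det = -21 + 50 = 29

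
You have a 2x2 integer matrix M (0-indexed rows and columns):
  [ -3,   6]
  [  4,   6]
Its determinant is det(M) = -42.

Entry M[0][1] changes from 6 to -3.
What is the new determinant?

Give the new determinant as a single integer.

Answer: -6

Derivation:
det is linear in row 0: changing M[0][1] by delta changes det by delta * cofactor(0,1).
Cofactor C_01 = (-1)^(0+1) * minor(0,1) = -4
Entry delta = -3 - 6 = -9
Det delta = -9 * -4 = 36
New det = -42 + 36 = -6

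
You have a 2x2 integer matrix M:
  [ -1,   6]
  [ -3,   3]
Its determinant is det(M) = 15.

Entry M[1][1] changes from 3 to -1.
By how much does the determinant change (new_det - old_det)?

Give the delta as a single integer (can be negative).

Answer: 4

Derivation:
Cofactor C_11 = -1
Entry delta = -1 - 3 = -4
Det delta = entry_delta * cofactor = -4 * -1 = 4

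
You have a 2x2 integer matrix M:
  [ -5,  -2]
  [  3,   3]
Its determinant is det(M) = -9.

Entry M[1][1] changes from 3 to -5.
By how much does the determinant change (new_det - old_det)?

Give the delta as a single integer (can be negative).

Answer: 40

Derivation:
Cofactor C_11 = -5
Entry delta = -5 - 3 = -8
Det delta = entry_delta * cofactor = -8 * -5 = 40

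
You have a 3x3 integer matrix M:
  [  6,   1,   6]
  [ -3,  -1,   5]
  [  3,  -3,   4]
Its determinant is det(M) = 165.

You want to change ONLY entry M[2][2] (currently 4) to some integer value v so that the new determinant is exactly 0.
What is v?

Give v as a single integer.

det is linear in entry M[2][2]: det = old_det + (v - 4) * C_22
Cofactor C_22 = -3
Want det = 0: 165 + (v - 4) * -3 = 0
  (v - 4) = -165 / -3 = 55
  v = 4 + (55) = 59

Answer: 59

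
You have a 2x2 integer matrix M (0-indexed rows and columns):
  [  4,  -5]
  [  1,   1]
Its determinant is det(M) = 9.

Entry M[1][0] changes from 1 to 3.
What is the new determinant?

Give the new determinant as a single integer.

Answer: 19

Derivation:
det is linear in row 1: changing M[1][0] by delta changes det by delta * cofactor(1,0).
Cofactor C_10 = (-1)^(1+0) * minor(1,0) = 5
Entry delta = 3 - 1 = 2
Det delta = 2 * 5 = 10
New det = 9 + 10 = 19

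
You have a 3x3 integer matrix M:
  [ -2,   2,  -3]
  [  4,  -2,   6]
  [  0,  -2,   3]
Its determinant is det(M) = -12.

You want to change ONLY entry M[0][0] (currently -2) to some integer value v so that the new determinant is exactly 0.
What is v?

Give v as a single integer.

det is linear in entry M[0][0]: det = old_det + (v - -2) * C_00
Cofactor C_00 = 6
Want det = 0: -12 + (v - -2) * 6 = 0
  (v - -2) = 12 / 6 = 2
  v = -2 + (2) = 0

Answer: 0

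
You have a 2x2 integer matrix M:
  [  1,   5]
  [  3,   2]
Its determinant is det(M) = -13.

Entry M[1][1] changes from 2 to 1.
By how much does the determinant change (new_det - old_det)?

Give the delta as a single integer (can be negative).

Cofactor C_11 = 1
Entry delta = 1 - 2 = -1
Det delta = entry_delta * cofactor = -1 * 1 = -1

Answer: -1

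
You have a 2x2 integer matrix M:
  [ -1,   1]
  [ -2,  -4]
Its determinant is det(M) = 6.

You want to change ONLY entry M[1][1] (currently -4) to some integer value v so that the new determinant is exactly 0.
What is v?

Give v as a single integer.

det is linear in entry M[1][1]: det = old_det + (v - -4) * C_11
Cofactor C_11 = -1
Want det = 0: 6 + (v - -4) * -1 = 0
  (v - -4) = -6 / -1 = 6
  v = -4 + (6) = 2

Answer: 2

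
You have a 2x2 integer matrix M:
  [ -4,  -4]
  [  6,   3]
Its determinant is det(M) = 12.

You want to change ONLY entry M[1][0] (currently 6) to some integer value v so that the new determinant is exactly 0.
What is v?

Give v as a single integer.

Answer: 3

Derivation:
det is linear in entry M[1][0]: det = old_det + (v - 6) * C_10
Cofactor C_10 = 4
Want det = 0: 12 + (v - 6) * 4 = 0
  (v - 6) = -12 / 4 = -3
  v = 6 + (-3) = 3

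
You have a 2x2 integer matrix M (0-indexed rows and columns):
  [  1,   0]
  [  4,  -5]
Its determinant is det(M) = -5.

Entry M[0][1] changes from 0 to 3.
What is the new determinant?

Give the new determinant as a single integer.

Answer: -17

Derivation:
det is linear in row 0: changing M[0][1] by delta changes det by delta * cofactor(0,1).
Cofactor C_01 = (-1)^(0+1) * minor(0,1) = -4
Entry delta = 3 - 0 = 3
Det delta = 3 * -4 = -12
New det = -5 + -12 = -17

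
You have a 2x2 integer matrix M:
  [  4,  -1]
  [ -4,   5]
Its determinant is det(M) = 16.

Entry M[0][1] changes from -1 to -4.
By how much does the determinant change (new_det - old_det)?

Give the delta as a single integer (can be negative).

Answer: -12

Derivation:
Cofactor C_01 = 4
Entry delta = -4 - -1 = -3
Det delta = entry_delta * cofactor = -3 * 4 = -12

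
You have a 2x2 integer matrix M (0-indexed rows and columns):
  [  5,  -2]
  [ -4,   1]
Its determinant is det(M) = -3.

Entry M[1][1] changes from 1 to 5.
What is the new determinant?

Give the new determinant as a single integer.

det is linear in row 1: changing M[1][1] by delta changes det by delta * cofactor(1,1).
Cofactor C_11 = (-1)^(1+1) * minor(1,1) = 5
Entry delta = 5 - 1 = 4
Det delta = 4 * 5 = 20
New det = -3 + 20 = 17

Answer: 17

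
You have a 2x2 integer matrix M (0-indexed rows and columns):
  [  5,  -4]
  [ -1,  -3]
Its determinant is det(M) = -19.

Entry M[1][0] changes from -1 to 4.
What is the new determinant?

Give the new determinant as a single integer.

det is linear in row 1: changing M[1][0] by delta changes det by delta * cofactor(1,0).
Cofactor C_10 = (-1)^(1+0) * minor(1,0) = 4
Entry delta = 4 - -1 = 5
Det delta = 5 * 4 = 20
New det = -19 + 20 = 1

Answer: 1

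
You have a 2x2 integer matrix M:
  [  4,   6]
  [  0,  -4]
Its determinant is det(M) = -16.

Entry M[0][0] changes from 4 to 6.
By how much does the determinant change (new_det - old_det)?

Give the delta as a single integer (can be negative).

Answer: -8

Derivation:
Cofactor C_00 = -4
Entry delta = 6 - 4 = 2
Det delta = entry_delta * cofactor = 2 * -4 = -8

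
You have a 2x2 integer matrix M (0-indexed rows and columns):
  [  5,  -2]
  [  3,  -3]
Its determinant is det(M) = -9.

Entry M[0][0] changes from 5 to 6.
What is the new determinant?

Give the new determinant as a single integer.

det is linear in row 0: changing M[0][0] by delta changes det by delta * cofactor(0,0).
Cofactor C_00 = (-1)^(0+0) * minor(0,0) = -3
Entry delta = 6 - 5 = 1
Det delta = 1 * -3 = -3
New det = -9 + -3 = -12

Answer: -12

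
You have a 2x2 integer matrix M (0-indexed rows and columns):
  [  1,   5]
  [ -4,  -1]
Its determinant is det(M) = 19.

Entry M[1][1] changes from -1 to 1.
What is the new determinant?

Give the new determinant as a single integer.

det is linear in row 1: changing M[1][1] by delta changes det by delta * cofactor(1,1).
Cofactor C_11 = (-1)^(1+1) * minor(1,1) = 1
Entry delta = 1 - -1 = 2
Det delta = 2 * 1 = 2
New det = 19 + 2 = 21

Answer: 21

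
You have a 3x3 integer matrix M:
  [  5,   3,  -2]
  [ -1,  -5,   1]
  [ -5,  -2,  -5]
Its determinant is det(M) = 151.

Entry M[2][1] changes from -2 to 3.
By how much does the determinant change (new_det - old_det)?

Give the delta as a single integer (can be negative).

Cofactor C_21 = -3
Entry delta = 3 - -2 = 5
Det delta = entry_delta * cofactor = 5 * -3 = -15

Answer: -15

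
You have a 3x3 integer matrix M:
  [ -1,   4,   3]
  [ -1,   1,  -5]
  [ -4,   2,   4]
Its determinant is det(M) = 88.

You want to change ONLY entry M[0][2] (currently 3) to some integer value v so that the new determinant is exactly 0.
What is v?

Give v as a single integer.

det is linear in entry M[0][2]: det = old_det + (v - 3) * C_02
Cofactor C_02 = 2
Want det = 0: 88 + (v - 3) * 2 = 0
  (v - 3) = -88 / 2 = -44
  v = 3 + (-44) = -41

Answer: -41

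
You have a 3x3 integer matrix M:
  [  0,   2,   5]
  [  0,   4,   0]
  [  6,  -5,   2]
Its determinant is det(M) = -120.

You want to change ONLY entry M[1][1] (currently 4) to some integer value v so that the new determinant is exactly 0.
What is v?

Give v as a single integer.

det is linear in entry M[1][1]: det = old_det + (v - 4) * C_11
Cofactor C_11 = -30
Want det = 0: -120 + (v - 4) * -30 = 0
  (v - 4) = 120 / -30 = -4
  v = 4 + (-4) = 0

Answer: 0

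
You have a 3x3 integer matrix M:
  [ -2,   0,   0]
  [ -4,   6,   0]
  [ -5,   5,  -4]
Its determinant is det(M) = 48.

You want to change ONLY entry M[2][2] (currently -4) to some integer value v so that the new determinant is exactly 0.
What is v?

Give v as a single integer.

det is linear in entry M[2][2]: det = old_det + (v - -4) * C_22
Cofactor C_22 = -12
Want det = 0: 48 + (v - -4) * -12 = 0
  (v - -4) = -48 / -12 = 4
  v = -4 + (4) = 0

Answer: 0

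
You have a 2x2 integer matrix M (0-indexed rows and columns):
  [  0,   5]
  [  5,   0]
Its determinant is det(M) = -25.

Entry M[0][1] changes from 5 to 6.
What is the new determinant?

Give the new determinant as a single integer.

det is linear in row 0: changing M[0][1] by delta changes det by delta * cofactor(0,1).
Cofactor C_01 = (-1)^(0+1) * minor(0,1) = -5
Entry delta = 6 - 5 = 1
Det delta = 1 * -5 = -5
New det = -25 + -5 = -30

Answer: -30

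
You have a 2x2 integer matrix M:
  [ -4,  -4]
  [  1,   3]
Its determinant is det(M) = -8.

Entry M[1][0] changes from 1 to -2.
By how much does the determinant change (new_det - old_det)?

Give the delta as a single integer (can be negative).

Answer: -12

Derivation:
Cofactor C_10 = 4
Entry delta = -2 - 1 = -3
Det delta = entry_delta * cofactor = -3 * 4 = -12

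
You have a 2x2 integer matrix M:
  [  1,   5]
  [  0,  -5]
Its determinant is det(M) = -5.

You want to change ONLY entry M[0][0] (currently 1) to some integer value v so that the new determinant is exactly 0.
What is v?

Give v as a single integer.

Answer: 0

Derivation:
det is linear in entry M[0][0]: det = old_det + (v - 1) * C_00
Cofactor C_00 = -5
Want det = 0: -5 + (v - 1) * -5 = 0
  (v - 1) = 5 / -5 = -1
  v = 1 + (-1) = 0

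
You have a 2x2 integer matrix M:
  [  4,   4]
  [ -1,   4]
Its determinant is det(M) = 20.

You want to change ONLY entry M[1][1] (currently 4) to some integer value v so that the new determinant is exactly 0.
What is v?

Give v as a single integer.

Answer: -1

Derivation:
det is linear in entry M[1][1]: det = old_det + (v - 4) * C_11
Cofactor C_11 = 4
Want det = 0: 20 + (v - 4) * 4 = 0
  (v - 4) = -20 / 4 = -5
  v = 4 + (-5) = -1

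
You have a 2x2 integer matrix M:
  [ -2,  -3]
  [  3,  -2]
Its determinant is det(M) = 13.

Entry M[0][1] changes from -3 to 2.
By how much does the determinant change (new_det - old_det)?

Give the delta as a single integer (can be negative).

Cofactor C_01 = -3
Entry delta = 2 - -3 = 5
Det delta = entry_delta * cofactor = 5 * -3 = -15

Answer: -15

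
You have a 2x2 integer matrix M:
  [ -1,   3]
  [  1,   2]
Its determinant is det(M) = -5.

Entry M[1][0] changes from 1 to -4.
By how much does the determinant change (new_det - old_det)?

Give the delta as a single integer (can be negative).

Cofactor C_10 = -3
Entry delta = -4 - 1 = -5
Det delta = entry_delta * cofactor = -5 * -3 = 15

Answer: 15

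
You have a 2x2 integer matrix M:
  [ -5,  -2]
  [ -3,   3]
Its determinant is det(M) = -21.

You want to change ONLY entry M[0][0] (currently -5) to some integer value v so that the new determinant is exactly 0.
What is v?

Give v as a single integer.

det is linear in entry M[0][0]: det = old_det + (v - -5) * C_00
Cofactor C_00 = 3
Want det = 0: -21 + (v - -5) * 3 = 0
  (v - -5) = 21 / 3 = 7
  v = -5 + (7) = 2

Answer: 2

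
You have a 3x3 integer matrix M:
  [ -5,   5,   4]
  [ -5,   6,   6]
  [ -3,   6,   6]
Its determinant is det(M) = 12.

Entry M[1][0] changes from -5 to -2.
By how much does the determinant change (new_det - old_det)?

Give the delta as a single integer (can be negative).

Answer: -18

Derivation:
Cofactor C_10 = -6
Entry delta = -2 - -5 = 3
Det delta = entry_delta * cofactor = 3 * -6 = -18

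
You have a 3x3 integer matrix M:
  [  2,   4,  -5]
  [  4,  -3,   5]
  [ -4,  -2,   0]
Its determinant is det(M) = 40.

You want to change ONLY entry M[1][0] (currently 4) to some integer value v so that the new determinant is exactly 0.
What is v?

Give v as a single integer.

det is linear in entry M[1][0]: det = old_det + (v - 4) * C_10
Cofactor C_10 = 10
Want det = 0: 40 + (v - 4) * 10 = 0
  (v - 4) = -40 / 10 = -4
  v = 4 + (-4) = 0

Answer: 0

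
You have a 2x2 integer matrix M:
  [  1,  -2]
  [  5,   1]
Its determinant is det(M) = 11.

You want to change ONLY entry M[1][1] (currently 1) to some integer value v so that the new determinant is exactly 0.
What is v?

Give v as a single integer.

det is linear in entry M[1][1]: det = old_det + (v - 1) * C_11
Cofactor C_11 = 1
Want det = 0: 11 + (v - 1) * 1 = 0
  (v - 1) = -11 / 1 = -11
  v = 1 + (-11) = -10

Answer: -10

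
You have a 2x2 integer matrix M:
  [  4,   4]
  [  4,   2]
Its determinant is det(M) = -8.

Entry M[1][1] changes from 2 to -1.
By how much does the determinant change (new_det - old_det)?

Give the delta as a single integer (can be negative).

Answer: -12

Derivation:
Cofactor C_11 = 4
Entry delta = -1 - 2 = -3
Det delta = entry_delta * cofactor = -3 * 4 = -12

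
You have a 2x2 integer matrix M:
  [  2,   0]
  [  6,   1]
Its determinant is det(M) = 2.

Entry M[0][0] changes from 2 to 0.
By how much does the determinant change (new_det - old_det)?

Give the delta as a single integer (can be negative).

Answer: -2

Derivation:
Cofactor C_00 = 1
Entry delta = 0 - 2 = -2
Det delta = entry_delta * cofactor = -2 * 1 = -2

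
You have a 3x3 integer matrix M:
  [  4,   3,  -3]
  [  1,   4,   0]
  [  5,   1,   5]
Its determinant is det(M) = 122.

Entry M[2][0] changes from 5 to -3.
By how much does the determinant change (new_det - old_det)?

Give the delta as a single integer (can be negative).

Answer: -96

Derivation:
Cofactor C_20 = 12
Entry delta = -3 - 5 = -8
Det delta = entry_delta * cofactor = -8 * 12 = -96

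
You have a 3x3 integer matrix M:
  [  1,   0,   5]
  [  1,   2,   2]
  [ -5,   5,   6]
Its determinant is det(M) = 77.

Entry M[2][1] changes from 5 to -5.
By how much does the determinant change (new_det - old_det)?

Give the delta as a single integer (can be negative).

Cofactor C_21 = 3
Entry delta = -5 - 5 = -10
Det delta = entry_delta * cofactor = -10 * 3 = -30

Answer: -30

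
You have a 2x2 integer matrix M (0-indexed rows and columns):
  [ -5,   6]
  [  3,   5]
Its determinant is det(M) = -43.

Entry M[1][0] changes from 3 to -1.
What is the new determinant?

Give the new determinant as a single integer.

det is linear in row 1: changing M[1][0] by delta changes det by delta * cofactor(1,0).
Cofactor C_10 = (-1)^(1+0) * minor(1,0) = -6
Entry delta = -1 - 3 = -4
Det delta = -4 * -6 = 24
New det = -43 + 24 = -19

Answer: -19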